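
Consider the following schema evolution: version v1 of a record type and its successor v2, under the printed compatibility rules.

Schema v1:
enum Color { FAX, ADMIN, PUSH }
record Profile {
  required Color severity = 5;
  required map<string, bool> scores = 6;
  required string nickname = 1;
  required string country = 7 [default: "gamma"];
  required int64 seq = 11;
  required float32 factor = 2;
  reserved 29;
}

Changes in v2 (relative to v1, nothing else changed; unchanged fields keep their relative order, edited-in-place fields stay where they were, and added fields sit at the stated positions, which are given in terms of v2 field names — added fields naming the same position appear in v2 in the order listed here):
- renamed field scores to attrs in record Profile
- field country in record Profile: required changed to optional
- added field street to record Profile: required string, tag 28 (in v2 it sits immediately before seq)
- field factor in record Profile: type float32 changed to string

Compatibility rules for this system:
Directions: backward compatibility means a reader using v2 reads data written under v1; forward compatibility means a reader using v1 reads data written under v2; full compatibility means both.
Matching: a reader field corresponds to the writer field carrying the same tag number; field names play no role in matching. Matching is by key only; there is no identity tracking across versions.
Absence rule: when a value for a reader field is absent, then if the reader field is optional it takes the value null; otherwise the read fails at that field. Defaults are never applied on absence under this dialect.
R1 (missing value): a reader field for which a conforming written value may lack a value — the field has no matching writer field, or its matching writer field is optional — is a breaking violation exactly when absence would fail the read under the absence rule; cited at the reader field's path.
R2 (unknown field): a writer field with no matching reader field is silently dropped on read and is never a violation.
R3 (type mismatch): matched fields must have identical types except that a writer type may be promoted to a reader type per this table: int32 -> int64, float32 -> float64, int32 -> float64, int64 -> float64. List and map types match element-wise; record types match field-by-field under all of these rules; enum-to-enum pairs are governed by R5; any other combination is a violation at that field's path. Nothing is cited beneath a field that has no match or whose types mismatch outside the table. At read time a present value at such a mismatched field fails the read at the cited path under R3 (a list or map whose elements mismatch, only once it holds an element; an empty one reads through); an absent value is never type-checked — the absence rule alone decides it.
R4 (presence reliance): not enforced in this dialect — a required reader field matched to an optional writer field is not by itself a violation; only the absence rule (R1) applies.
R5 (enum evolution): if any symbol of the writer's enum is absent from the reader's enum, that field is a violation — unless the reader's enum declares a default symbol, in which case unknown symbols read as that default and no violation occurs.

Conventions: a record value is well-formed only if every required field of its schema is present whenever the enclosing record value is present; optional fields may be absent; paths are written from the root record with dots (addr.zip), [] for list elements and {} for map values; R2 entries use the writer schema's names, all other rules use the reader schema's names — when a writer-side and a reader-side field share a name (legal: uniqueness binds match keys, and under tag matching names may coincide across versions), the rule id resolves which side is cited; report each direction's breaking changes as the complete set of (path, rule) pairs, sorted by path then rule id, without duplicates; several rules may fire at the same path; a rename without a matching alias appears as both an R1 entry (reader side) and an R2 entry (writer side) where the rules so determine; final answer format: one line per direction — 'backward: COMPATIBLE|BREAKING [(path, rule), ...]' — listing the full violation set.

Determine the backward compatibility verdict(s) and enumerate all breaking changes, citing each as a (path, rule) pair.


each type pair in Profile: writer, then reader
backward on Profile — v2 reading data written by v1:
  severity: paired with writer severity (Color -> Color; writer required)
  attrs: paired with writer scores (map<string, bool> -> map<string, bool>; writer required)
  nickname: paired with writer nickname (string -> string; writer required)
  country: paired with writer country (string -> string; writer required)
  no writer field matches reader street
  seq: paired with writer seq (int64 -> int64; writer required)
  factor: paired with writer factor (float32 -> string; writer required)
  violation R3 at factor
  violation R1 at street
  => backward: BREAKING (2)
ruling out the remaining Profile differences:
  renamed field scores to attrs in record Profile -> no rule fires on it in Profile's dialect; the asked verdict holds
  field country in record Profile: required changed to optional -> its effect on Profile is confined to the forward direction, not asked

backward: BREAKING [(factor, R3), (street, R1)]


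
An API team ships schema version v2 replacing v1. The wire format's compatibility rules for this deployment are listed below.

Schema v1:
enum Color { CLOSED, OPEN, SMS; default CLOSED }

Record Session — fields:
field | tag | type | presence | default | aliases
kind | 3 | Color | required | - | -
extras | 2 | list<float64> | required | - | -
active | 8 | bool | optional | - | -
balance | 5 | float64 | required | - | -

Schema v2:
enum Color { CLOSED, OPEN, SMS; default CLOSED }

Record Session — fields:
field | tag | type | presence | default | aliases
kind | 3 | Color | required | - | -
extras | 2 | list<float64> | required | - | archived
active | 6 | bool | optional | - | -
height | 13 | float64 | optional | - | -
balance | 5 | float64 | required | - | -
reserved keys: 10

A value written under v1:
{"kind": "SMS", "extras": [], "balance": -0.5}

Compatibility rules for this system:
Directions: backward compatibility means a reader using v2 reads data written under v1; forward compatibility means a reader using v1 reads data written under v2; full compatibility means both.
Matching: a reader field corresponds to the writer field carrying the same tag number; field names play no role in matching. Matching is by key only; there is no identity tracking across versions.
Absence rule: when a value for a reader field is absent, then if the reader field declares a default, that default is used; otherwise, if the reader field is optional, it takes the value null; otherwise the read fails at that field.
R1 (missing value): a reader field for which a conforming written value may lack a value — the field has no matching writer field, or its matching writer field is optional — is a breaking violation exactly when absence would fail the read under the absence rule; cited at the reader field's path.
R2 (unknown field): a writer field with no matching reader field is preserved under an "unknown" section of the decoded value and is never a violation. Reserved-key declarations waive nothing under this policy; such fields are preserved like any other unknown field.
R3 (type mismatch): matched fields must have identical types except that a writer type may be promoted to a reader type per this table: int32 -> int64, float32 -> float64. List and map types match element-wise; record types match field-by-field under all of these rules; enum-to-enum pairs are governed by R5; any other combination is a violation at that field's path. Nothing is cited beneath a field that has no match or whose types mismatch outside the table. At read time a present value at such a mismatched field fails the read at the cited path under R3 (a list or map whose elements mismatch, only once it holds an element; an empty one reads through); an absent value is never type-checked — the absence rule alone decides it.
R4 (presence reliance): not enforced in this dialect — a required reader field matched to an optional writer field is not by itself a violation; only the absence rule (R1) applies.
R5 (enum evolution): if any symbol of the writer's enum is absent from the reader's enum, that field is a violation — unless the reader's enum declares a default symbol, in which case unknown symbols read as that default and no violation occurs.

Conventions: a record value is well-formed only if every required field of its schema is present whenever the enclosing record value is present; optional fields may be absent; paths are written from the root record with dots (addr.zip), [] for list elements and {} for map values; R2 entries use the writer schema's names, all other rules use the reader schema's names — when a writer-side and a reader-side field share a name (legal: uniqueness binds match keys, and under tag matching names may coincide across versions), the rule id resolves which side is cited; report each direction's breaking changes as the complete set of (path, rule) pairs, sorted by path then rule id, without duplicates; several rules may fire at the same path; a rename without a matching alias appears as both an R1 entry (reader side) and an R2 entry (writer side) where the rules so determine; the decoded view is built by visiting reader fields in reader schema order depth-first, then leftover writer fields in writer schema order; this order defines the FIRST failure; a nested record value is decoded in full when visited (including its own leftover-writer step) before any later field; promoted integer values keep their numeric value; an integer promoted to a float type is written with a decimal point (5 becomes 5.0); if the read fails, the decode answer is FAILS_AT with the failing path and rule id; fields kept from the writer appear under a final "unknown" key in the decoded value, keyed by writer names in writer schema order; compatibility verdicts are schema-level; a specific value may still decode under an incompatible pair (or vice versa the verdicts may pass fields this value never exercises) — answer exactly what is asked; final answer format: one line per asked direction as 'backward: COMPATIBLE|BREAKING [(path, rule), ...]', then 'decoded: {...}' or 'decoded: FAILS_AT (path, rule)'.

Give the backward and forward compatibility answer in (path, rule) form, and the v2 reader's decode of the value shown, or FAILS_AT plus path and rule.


backward: COMPATIBLE []; forward: COMPATIBLE []; decoded: {"kind": "SMS", "extras": [], "active": null, "height": null, "balance": -0.5}

each type pair in Session: writer, then reader
backward analysis of Session with v2 as reader and v1 as writer:
  Color -> Color, writer required: kind aligns to kind
  list<float64> -> list<float64>, writer required: extras aligns to extras
  active: no writer-side match
  height: no writer-side match
  float64 -> float64, writer required: balance aligns to balance
  writer field active has no reader counterpart
  => backward verdict for Session: COMPATIBLE, no violations
forward analysis of Session with v1 as reader and v2 as writer:
  Color -> Color, writer required: kind aligns to kind
  list<float64> -> list<float64>, writer required: extras aligns to extras
  active: no writer-side match
  float64 -> float64, writer required: balance aligns to balance
  writer field active has no reader counterpart
  writer field height has no reader counterpart
  => forward verdict for Session: COMPATIBLE, no violations
decode (reader v2):
  kind := "SMS"
  extras := []
  active := null (missing; optional => null)
  height := null (missing; optional => null)
  balance := -0.5
  => decoded: {"kind": "SMS", "extras": [], "active": null, "height": null, "balance": -0.5}


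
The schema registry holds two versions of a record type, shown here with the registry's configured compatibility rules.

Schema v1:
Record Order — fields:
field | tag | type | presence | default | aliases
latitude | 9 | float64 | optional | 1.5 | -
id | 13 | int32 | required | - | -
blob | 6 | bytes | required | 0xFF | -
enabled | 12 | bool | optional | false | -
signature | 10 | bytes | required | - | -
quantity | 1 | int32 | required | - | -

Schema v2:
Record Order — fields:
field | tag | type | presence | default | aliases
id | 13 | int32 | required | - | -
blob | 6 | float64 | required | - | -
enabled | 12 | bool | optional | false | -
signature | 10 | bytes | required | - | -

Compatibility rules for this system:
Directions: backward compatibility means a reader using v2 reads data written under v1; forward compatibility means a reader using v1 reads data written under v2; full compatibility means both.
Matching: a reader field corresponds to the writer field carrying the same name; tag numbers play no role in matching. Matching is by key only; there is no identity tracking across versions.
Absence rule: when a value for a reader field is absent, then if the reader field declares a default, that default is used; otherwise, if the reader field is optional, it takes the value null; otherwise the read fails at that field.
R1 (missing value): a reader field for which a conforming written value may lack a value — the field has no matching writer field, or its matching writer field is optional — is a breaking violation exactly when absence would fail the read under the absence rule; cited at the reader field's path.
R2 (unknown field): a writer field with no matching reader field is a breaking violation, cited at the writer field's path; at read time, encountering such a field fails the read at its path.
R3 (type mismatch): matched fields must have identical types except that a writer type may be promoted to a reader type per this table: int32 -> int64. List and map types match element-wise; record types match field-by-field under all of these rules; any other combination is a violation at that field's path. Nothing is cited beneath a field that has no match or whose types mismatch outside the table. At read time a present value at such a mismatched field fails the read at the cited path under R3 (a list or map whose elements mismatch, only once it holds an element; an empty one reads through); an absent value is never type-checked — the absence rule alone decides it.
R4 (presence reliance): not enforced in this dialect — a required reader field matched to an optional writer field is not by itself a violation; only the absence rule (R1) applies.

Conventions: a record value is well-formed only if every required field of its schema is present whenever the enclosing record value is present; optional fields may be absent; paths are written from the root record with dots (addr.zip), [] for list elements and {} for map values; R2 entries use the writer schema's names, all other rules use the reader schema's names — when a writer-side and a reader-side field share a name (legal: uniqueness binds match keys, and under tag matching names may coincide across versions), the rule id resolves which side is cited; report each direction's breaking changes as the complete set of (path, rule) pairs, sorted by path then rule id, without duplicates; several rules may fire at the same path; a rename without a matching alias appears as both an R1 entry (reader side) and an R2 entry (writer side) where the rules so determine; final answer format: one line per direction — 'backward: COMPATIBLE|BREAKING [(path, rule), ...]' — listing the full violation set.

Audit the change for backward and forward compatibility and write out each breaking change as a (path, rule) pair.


in Order below, arrows point writer -> reader
checking backward for Order: reader v2 against writer v1:
  id: int32 -> int32, writer required; from id
  blob: bytes -> float64, writer required; from blob
  enabled: bool -> bool, writer optional; from enabled
  signature: bytes -> bytes, writer required; from signature
  writer field latitude has no reader counterpart
  writer field quantity has no reader counterpart
  rule R3 violated at blob
  rule R2 violated at latitude
  rule R2 violated at quantity
  => backward: BREAKING (3)
checking forward for Order: reader v1 against writer v2:
  latitude: no writer-side match
  id: int32 -> int32, writer required; from id
  blob: float64 -> bytes, writer required; from blob
  enabled: bool -> bool, writer optional; from enabled
  signature: bytes -> bytes, writer required; from signature
  quantity: no writer-side match
  rule R3 violated at blob
  rule R1 violated at quantity
  => forward: BREAKING (2)

backward: BREAKING [(blob, R3), (latitude, R2), (quantity, R2)]; forward: BREAKING [(blob, R3), (quantity, R1)]


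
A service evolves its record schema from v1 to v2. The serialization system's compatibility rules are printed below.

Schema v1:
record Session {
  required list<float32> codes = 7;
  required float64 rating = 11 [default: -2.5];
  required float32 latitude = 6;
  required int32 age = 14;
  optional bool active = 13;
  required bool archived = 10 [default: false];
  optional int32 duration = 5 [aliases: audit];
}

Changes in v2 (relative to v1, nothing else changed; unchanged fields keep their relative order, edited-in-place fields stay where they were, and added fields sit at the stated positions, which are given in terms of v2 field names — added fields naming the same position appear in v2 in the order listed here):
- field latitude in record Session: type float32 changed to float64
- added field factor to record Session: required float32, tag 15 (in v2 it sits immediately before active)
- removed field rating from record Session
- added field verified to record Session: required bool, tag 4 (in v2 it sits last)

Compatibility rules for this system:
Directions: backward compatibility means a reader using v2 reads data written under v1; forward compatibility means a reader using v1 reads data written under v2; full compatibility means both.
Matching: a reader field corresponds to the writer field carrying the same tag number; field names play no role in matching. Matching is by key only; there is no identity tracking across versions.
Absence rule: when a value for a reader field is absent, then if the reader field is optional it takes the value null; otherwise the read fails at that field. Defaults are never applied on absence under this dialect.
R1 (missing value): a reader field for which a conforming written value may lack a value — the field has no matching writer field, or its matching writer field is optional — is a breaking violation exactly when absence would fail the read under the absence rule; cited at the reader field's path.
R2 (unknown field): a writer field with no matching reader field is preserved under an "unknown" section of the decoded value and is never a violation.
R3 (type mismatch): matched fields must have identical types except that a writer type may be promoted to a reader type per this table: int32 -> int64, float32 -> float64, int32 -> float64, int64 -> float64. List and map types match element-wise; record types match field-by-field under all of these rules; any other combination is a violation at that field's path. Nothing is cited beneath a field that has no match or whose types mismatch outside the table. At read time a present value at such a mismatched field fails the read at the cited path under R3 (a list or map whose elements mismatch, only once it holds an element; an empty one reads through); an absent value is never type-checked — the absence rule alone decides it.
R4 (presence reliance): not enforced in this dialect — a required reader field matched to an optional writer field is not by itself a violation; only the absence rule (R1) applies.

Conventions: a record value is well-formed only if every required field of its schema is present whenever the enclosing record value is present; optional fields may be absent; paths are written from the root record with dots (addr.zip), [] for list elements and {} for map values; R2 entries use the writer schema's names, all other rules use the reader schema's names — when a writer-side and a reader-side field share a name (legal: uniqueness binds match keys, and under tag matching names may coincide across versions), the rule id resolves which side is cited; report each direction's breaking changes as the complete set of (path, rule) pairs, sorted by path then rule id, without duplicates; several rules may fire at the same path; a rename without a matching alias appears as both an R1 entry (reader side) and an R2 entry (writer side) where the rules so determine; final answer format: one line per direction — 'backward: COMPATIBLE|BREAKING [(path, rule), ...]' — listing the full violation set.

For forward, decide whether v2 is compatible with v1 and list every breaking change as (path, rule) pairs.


forward: BREAKING [(latitude, R3), (rating, R1)]

in Session below, arrows point writer -> reader
forward on Session — v1 reading data written by v2:
  codes: list<float32> -> list<float32>, writer required; from codes
  rating: no writer-side match
  latitude: float64 -> float32, writer required; from latitude
  age: int32 -> int32, writer required; from age
  active: bool -> bool, writer optional; from active
  archived: bool -> bool, writer required; from archived
  duration: int32 -> int32, writer optional; from duration
  writer factor: unknown to reader
  writer verified: unknown to reader
  rule R3 violated at latitude
  rule R1 violated at rating
  => forward: BREAKING (2)
diffs on Session not affecting the asked answer:
  added field factor to record Session: required float32, tag 15 (in v2 it sits immediately before active) -> its effect on Session is confined to the backward direction, not asked
  added field verified to record Session: required bool, tag 4 (in v2 it sits last) -> its effect on Session is confined to the backward direction, not asked


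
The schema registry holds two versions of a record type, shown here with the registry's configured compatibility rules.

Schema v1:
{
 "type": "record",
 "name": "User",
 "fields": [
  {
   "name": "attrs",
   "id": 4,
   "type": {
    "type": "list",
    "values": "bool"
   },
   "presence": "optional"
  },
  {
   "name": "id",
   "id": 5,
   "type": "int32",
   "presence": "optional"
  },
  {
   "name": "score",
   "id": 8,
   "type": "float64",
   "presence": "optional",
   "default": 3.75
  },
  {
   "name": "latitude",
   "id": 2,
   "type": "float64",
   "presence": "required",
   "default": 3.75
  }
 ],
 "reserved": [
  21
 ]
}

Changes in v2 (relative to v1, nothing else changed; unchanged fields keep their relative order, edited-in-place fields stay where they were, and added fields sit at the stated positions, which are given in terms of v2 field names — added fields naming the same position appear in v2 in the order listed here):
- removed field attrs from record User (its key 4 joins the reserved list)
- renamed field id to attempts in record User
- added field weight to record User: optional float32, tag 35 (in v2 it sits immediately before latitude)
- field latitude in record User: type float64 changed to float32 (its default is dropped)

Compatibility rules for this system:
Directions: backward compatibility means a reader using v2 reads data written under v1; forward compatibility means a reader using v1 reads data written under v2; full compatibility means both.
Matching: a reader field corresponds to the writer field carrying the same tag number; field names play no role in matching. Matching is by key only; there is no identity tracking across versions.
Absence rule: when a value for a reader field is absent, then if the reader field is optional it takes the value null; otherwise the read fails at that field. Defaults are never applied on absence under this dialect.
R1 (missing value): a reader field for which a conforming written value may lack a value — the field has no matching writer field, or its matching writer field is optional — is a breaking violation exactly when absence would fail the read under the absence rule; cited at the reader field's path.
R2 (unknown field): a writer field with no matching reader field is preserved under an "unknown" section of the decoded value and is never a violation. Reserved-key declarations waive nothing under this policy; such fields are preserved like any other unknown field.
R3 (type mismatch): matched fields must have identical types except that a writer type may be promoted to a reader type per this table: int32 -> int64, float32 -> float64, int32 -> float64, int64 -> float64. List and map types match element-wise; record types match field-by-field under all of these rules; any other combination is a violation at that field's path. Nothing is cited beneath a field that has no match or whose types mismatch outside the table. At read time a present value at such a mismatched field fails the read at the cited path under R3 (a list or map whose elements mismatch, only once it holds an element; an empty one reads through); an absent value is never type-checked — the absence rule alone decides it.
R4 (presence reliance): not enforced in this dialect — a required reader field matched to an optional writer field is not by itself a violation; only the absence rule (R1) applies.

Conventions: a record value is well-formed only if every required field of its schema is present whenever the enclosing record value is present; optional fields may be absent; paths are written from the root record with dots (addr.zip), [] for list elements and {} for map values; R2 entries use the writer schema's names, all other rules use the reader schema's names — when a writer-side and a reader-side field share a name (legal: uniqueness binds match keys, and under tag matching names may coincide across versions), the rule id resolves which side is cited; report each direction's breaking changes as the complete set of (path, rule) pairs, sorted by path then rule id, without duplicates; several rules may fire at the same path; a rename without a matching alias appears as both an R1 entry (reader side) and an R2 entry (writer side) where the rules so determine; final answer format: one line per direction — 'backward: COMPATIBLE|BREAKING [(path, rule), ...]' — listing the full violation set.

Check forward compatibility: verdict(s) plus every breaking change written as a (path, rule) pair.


the writer's type comes first in each User pair
forward pass over User, reader schema v1, writer schema v2:
  attrs has no writer counterpart
  int32 -> int32, writer optional: id aligns to attempts
  float64 -> float64, writer optional: score aligns to score
  float32 -> float64, writer required: latitude aligns to latitude
  writer weight: unknown to reader
  nothing fires on User: forward is COMPATIBLE
checking off the User differences that do not matter here:
  removed field attrs from record User (its key 4 joins the reserved list) -> fires no rule on User, leaving the asked answer as it is
  renamed field id to attempts in record User -> fires no rule on User, leaving the asked answer as it is
  added field weight to record User: optional float32, tag 35 (in v2 it sits immediately before latitude) -> fires no rule on User, leaving the asked answer as it is
  field latitude in record User: type float64 changed to float32 (its default is dropped) -> matters only for User's backward compatibility — outside the asked direction

forward: COMPATIBLE []


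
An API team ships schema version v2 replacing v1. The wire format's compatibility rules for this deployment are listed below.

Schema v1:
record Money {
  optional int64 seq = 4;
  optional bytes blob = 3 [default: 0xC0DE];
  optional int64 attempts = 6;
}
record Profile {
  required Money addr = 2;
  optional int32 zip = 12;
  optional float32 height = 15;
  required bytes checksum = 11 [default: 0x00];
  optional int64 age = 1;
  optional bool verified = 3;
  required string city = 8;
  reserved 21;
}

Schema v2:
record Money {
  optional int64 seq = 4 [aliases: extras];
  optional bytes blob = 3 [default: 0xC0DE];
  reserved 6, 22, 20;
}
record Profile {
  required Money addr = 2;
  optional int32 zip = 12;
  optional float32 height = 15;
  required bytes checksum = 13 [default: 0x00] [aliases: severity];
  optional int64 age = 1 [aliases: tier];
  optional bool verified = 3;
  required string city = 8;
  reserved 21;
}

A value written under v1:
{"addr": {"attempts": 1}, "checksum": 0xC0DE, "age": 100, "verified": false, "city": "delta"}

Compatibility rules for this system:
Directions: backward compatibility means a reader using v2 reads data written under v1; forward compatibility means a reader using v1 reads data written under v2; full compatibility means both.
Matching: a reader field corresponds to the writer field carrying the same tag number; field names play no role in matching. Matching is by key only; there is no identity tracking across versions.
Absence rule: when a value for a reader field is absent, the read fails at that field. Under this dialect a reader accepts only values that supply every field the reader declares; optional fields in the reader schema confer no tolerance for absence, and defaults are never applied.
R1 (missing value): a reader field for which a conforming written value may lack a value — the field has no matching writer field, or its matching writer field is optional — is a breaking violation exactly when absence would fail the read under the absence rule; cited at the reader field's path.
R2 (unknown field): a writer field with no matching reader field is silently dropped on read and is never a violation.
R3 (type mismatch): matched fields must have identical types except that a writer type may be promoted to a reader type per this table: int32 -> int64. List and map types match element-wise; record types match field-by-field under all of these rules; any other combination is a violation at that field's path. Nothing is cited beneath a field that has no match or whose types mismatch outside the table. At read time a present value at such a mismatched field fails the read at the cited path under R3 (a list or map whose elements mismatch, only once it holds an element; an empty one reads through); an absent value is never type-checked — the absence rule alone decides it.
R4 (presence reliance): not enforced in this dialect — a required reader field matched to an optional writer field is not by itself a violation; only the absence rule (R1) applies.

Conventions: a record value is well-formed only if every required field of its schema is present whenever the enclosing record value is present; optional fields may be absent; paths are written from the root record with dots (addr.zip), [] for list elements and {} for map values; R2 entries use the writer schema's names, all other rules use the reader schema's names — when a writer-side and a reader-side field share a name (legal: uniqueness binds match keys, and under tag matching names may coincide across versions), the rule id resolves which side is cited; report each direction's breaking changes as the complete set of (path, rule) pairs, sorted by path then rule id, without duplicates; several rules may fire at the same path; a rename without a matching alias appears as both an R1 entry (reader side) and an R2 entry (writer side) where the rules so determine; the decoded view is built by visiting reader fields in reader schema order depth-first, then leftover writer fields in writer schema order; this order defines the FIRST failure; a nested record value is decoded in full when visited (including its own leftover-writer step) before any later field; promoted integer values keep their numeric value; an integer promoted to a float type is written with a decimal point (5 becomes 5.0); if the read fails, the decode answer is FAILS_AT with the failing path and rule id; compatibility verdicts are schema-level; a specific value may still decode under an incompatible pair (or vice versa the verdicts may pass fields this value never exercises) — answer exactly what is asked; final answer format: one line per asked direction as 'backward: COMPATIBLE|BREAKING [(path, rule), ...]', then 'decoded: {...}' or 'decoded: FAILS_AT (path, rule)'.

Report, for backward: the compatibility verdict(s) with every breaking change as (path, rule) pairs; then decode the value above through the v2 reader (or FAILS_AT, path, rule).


backward: BREAKING [(addr.blob, R1), (addr.seq, R1), (age, R1), (checksum, R1), (height, R1), (verified, R1), (zip, R1)]; decoded: FAILS_AT (addr.seq, R1)

arrows below run writer -> reader for Profile
checking backward for Profile: reader v2 against writer v1:
  addr <- addr (Money -> Money, writer required)
  zip <- zip (int32 -> int32, writer optional)
  height <- height (float32 -> float32, writer optional)
  no writer field matches reader checksum
  age <- age (int64 -> int64, writer optional)
  verified <- verified (bool -> bool, writer optional)
  city <- city (string -> string, writer required)
  writer field checksum has no reader counterpart
  addr.seq <- addr.seq (int64 -> int64, writer optional)
  addr.blob <- addr.blob (bytes -> bytes, writer optional)
  writer field addr.attempts has no reader counterpart
  breaking: (addr.blob, R1)
  breaking: (addr.seq, R1)
  breaking: (age, R1)
  breaking: (checksum, R1)
  breaking: (height, R1)
  breaking: (verified, R1)
  breaking: (zip, R1)
  => backward verdict for Profile: BREAKING, 7 violation(s)
decode walk for Profile under reader schema v2:
  read fails at addr.seq under R1 (no fill)
  => FAILS_AT (addr.seq, R1)


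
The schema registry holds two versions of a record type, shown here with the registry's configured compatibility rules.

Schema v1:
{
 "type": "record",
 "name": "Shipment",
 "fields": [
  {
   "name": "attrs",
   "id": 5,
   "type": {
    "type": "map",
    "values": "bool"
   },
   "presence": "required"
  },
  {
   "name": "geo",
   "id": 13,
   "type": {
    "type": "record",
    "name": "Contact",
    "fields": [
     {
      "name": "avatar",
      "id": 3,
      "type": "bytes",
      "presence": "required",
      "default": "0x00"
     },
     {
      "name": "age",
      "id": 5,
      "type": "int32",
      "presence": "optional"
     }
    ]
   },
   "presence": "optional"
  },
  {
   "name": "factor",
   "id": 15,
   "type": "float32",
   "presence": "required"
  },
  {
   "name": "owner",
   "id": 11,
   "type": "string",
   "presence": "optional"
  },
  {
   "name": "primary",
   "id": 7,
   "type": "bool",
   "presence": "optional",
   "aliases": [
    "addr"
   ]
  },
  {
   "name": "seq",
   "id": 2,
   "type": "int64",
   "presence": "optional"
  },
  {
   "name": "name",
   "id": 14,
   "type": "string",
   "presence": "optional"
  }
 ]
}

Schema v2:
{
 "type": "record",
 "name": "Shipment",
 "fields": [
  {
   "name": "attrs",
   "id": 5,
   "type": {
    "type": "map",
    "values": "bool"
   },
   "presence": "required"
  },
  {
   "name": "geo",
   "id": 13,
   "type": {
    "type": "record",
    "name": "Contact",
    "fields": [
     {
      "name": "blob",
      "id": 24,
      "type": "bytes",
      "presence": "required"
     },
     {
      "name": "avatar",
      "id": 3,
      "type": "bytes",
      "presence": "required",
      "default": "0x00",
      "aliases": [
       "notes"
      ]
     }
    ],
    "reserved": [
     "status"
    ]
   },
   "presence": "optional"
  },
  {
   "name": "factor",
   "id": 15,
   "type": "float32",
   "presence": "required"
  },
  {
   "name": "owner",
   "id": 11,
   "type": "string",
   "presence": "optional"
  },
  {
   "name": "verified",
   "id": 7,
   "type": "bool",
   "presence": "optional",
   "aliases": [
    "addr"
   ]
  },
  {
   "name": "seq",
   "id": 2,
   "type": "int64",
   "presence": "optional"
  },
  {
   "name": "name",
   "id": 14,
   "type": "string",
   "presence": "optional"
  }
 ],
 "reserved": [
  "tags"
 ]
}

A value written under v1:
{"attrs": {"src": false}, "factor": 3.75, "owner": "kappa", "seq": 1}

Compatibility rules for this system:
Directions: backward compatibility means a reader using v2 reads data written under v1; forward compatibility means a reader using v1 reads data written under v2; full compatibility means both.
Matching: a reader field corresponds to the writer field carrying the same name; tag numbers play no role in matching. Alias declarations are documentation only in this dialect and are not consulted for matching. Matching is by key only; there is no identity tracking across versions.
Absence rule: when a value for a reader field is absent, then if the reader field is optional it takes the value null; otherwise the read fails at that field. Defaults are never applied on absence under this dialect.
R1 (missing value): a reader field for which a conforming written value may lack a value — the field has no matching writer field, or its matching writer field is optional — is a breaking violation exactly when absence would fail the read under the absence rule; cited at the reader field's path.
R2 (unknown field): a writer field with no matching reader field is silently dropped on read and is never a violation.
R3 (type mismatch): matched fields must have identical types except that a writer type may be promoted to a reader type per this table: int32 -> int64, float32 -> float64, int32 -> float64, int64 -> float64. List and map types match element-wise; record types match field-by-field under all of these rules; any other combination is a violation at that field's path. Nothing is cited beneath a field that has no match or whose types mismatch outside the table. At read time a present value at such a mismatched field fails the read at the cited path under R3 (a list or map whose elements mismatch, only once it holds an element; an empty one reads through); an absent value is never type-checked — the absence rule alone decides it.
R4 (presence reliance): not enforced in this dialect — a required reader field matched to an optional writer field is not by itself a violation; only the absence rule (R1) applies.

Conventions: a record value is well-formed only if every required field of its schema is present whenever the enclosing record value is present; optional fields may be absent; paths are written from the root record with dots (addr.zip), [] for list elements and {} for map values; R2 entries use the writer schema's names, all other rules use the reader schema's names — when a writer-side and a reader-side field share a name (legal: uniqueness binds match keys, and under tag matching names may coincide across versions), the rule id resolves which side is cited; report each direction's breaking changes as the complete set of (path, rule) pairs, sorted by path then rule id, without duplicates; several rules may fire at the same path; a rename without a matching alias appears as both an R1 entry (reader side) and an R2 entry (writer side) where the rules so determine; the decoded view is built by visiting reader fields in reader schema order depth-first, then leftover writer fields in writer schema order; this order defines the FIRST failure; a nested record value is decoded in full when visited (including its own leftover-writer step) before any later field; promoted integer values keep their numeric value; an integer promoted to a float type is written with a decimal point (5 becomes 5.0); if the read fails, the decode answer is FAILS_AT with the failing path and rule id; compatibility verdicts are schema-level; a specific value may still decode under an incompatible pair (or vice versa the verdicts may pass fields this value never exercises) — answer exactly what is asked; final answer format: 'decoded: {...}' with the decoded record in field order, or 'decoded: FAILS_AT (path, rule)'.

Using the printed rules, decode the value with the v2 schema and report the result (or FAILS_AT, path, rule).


decoded: {"attrs": {"src": false}, "geo": null, "factor": 3.75, "owner": "kappa", "verified": null, "seq": 1, "name": null}

in Shipment below, arrows point writer -> reader
decode walk for Shipment under reader schema v2:
  attrs := {"src": false}
  geo := null (not supplied -> null)
  factor := 3.75
  owner := "kappa"
  verified := null (not supplied -> null)
  seq := 1
  name := null (not supplied -> null)
  => decoded: {"attrs": {"src": false}, "geo": null, "factor": 3.75, "owner": "kappa", "verified": null, "seq": 1, "name": null}
the rest of the Shipment diff is inert for this question:
  added field blob to record Contact: required bytes, tag 24 (in v2 it sits immediately before avatar) -> changes Shipment's schema-level verdicts only — the decode of this value is the same
  removed field age from record Contact -> fires no rule on Shipment under this dialect and leaves the result unchanged
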